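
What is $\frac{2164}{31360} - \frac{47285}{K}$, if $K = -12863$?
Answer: $\frac{377673283}{100845920} \approx 3.7451$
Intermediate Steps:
$\frac{2164}{31360} - \frac{47285}{K} = \frac{2164}{31360} - \frac{47285}{-12863} = 2164 \cdot \frac{1}{31360} - - \frac{47285}{12863} = \frac{541}{7840} + \frac{47285}{12863} = \frac{377673283}{100845920}$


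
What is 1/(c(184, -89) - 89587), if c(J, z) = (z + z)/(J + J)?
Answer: -184/16484097 ≈ -1.1162e-5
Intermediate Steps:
c(J, z) = z/J (c(J, z) = (2*z)/((2*J)) = (2*z)*(1/(2*J)) = z/J)
1/(c(184, -89) - 89587) = 1/(-89/184 - 89587) = 1/(-16484097/184) = -184/16484097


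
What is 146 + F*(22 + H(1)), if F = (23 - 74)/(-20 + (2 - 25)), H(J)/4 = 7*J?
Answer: 8828/43 ≈ 205.30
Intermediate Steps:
H(J) = 28*J (H(J) = 4*(7*J) = 28*J)
F = 51/43 (F = -51/(-20 - 23) = -51/(-43) = -51*(-1/43) = 51/43 ≈ 1.1860)
146 + F*(22 + H(1)) = 146 + 51*(22 + 28*1)/43 = 146 + 51*(22 + 28)/43 = 146 + (51/43)*50 = 146 + 2550/43 = 8828/43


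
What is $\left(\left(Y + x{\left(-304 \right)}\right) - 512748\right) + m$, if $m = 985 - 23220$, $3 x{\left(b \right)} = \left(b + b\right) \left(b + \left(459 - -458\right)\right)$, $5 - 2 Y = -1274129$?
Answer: $- \frac{66452}{3} \approx -22151.0$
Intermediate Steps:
$Y = 637067$ ($Y = \frac{5}{2} - - \frac{1274129}{2} = \frac{5}{2} + \frac{1274129}{2} = 637067$)
$x{\left(b \right)} = \frac{2 b \left(917 + b\right)}{3}$ ($x{\left(b \right)} = \frac{\left(b + b\right) \left(b + \left(459 - -458\right)\right)}{3} = \frac{2 b \left(b + \left(459 + 458\right)\right)}{3} = \frac{2 b \left(b + 917\right)}{3} = \frac{2 b \left(917 + b\right)}{3}$)
$m = -22235$ ($m = 985 - 23220 = -22235$)
$\left(\left(Y + x{\left(-304 \right)}\right) - 512748\right) + m = \left(\left(637067 + \frac{2}{3} \left(-304\right) \left(917 - 304\right)\right) - 512748\right) - 22235 = \left(\left(637067 + \frac{2}{3} \left(-304\right) 613\right) - 512748\right) - 22235 = \left(\left(637067 - \frac{372704}{3}\right) - 512748\right) - 22235 = \left(\frac{1538497}{3} - 512748\right) - 22235 = \frac{253}{3} - 22235 = - \frac{66452}{3}$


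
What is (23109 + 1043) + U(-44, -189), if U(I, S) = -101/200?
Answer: 4830299/200 ≈ 24152.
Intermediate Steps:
U(I, S) = -101/200 (U(I, S) = -101*1/200 = -101/200)
(23109 + 1043) + U(-44, -189) = (23109 + 1043) - 101/200 = 24152 - 101/200 = 4830299/200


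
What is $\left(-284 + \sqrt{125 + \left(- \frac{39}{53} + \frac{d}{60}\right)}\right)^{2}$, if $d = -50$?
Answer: $\frac{\left(90312 - \sqrt{12481818}\right)^{2}}{101124} \approx 74469.0$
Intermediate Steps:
$\left(-284 + \sqrt{125 + \left(- \frac{39}{53} + \frac{d}{60}\right)}\right)^{2} = \left(-284 + \sqrt{125 - \left(\frac{5}{6} + \frac{39}{53}\right)}\right)^{2} = \left(-284 + \sqrt{125 - \frac{499}{318}}\right)^{2} = \left(-284 + \sqrt{\frac{39251}{318}}\right)^{2} = \left(-284 + \frac{\sqrt{12481818}}{318}\right)^{2}$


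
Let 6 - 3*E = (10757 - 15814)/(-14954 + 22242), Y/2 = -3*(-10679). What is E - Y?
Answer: -1400865151/21864 ≈ -64072.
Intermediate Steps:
Y = 64074 (Y = 2*(-3*(-10679)) = 2*32037 = 64074)
E = 48785/21864 (E = 2 - (10757 - 15814)/(3*(-14954 + 22242)) = 2 - (-5057)/(3*7288) = 2 - ⅓*(-5057/7288) = 2 + 5057/21864 = 48785/21864 ≈ 2.2313)
E - Y = 48785/21864 - 1*64074 = 48785/21864 - 64074 = -1400865151/21864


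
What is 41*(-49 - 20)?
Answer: -2829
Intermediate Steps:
41*(-49 - 20) = 41*(-69) = -2829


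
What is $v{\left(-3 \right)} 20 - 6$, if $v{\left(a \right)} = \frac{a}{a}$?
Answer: $14$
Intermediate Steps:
$v{\left(a \right)} = 1$
$v{\left(-3 \right)} 20 - 6 = 1 \cdot 20 - 6 = 20 - 6 = 14$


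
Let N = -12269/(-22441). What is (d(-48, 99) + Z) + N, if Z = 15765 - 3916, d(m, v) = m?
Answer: 264838510/22441 ≈ 11802.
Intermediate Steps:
N = 12269/22441 (N = -12269*(-1/22441) = 12269/22441 ≈ 0.54672)
Z = 11849
(d(-48, 99) + Z) + N = (-48 + 11849) + 12269/22441 = 11801 + 12269/22441 = 264838510/22441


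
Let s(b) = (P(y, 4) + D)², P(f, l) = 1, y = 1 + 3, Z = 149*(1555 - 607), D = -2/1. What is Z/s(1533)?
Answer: 141252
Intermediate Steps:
D = -2 (D = -2*1 = -2)
Z = 141252 (Z = 149*948 = 141252)
y = 4
s(b) = 1 (s(b) = (1 - 2)² = (-1)² = 1)
Z/s(1533) = 141252/1 = 141252*1 = 141252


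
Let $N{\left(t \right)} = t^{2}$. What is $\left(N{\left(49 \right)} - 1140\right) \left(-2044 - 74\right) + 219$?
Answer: $-2670579$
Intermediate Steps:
$\left(N{\left(49 \right)} - 1140\right) \left(-2044 - 74\right) + 219 = \left(49^{2} - 1140\right) \left(-2044 - 74\right) + 219 = \left(2401 - 1140\right) \left(-2118\right) + 219 = 1261 \left(-2118\right) + 219 = -2670798 + 219 = -2670579$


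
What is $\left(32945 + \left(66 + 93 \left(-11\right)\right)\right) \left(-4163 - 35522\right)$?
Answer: $-1269443780$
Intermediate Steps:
$\left(32945 + \left(66 + 93 \left(-11\right)\right)\right) \left(-4163 - 35522\right) = \left(32945 + \left(66 - 1023\right)\right) \left(-39685\right) = \left(32945 - 957\right) \left(-39685\right) = 31988 \left(-39685\right) = -1269443780$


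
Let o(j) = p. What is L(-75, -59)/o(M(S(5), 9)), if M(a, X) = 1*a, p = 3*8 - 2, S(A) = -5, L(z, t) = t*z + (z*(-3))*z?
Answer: -6225/11 ≈ -565.91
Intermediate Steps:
L(z, t) = -3*z**2 + t*z (L(z, t) = t*z + (-3*z)*z = t*z - 3*z**2 = -3*z**2 + t*z)
p = 22 (p = 24 - 2 = 22)
M(a, X) = a
o(j) = 22
L(-75, -59)/o(M(S(5), 9)) = -75*(-59 - 3*(-75))/22 = -75*(-59 + 225)*(1/22) = -75*166*(1/22) = -12450*1/22 = -6225/11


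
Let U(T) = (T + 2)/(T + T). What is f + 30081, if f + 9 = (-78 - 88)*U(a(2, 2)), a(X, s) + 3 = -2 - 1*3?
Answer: 120039/4 ≈ 30010.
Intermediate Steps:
a(X, s) = -8 (a(X, s) = -3 + (-2 - 1*3) = -3 + (-2 - 3) = -3 - 5 = -8)
U(T) = (2 + T)/(2*T) (U(T) = (2 + T)/((2*T)) = (2 + T)*(1/(2*T)) = (2 + T)/(2*T))
f = -285/4 (f = -9 + (-78 - 88)*((1/2)*(2 - 8)/(-8)) = -9 - 83*(-1)*(-6)/8 = -9 - 166*3/8 = -9 - 249/4 = -285/4 ≈ -71.250)
f + 30081 = -285/4 + 30081 = 120039/4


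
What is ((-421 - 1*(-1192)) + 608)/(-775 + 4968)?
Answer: 197/599 ≈ 0.32888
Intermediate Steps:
((-421 - 1*(-1192)) + 608)/(-775 + 4968) = ((-421 + 1192) + 608)/4193 = (771 + 608)*(1/4193) = 1379*(1/4193) = 197/599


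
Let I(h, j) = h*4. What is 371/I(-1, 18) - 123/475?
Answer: -176717/1900 ≈ -93.009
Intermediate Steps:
I(h, j) = 4*h
371/I(-1, 18) - 123/475 = 371/((4*(-1))) - 123/475 = 371/(-4) - 123*1/475 = 371*(-1/4) - 123/475 = -371/4 - 123/475 = -176717/1900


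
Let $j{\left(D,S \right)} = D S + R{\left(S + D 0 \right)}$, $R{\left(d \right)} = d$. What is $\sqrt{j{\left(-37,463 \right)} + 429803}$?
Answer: $\sqrt{413135} \approx 642.76$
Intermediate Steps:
$j{\left(D,S \right)} = S + D S$ ($j{\left(D,S \right)} = D S + \left(S + D 0\right) = D S + \left(S + 0\right) = D S + S = S + D S$)
$\sqrt{j{\left(-37,463 \right)} + 429803} = \sqrt{463 \left(1 - 37\right) + 429803} = \sqrt{463 \left(-36\right) + 429803} = \sqrt{-16668 + 429803} = \sqrt{413135}$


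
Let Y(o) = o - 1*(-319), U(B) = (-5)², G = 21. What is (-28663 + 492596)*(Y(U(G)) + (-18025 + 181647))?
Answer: 76069238278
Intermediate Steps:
U(B) = 25
Y(o) = 319 + o (Y(o) = o + 319 = 319 + o)
(-28663 + 492596)*(Y(U(G)) + (-18025 + 181647)) = (-28663 + 492596)*((319 + 25) + (-18025 + 181647)) = 463933*(344 + 163622) = 463933*163966 = 76069238278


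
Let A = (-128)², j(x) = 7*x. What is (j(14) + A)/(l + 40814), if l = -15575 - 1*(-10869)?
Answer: 2747/6018 ≈ 0.45646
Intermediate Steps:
A = 16384
l = -4706 (l = -15575 + 10869 = -4706)
(j(14) + A)/(l + 40814) = (7*14 + 16384)/(-4706 + 40814) = (98 + 16384)/36108 = 16482*(1/36108) = 2747/6018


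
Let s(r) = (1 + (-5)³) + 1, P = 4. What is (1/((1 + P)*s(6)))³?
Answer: -1/232608375 ≈ -4.2991e-9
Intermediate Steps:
s(r) = -123 (s(r) = (1 - 125) + 1 = -124 + 1 = -123)
(1/((1 + P)*s(6)))³ = (1/((1 + 4)*(-123)))³ = (1/(5*(-123)))³ = (1/(-615))³ = (-1/615)³ = -1/232608375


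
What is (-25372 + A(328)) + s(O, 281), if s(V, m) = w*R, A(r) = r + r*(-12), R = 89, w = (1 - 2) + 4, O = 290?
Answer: -28713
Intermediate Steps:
w = 3 (w = -1 + 4 = 3)
A(r) = -11*r (A(r) = r - 12*r = -11*r)
s(V, m) = 267 (s(V, m) = 3*89 = 267)
(-25372 + A(328)) + s(O, 281) = (-25372 - 11*328) + 267 = (-25372 - 3608) + 267 = -28980 + 267 = -28713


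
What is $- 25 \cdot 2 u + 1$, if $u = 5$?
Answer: $-249$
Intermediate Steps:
$- 25 \cdot 2 u + 1 = - 25 \cdot 2 \cdot 5 + 1 = \left(-25\right) 10 + 1 = -250 + 1 = -249$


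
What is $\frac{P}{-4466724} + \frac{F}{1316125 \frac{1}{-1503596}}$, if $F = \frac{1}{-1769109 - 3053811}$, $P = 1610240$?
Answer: $- \frac{212939526905042927}{590683823751948750} \approx -0.3605$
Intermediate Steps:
$F = - \frac{1}{4822920}$ ($F = \frac{1}{-4822920} = - \frac{1}{4822920} \approx -2.0734 \cdot 10^{-7}$)
$\frac{P}{-4466724} + \frac{F}{1316125 \frac{1}{-1503596}} = \frac{1610240}{-4466724} - \frac{1}{4822920 \frac{1316125}{-1503596}} = 1610240 \left(- \frac{1}{4466724}\right) - \frac{1}{4822920 \cdot 1316125 \left(- \frac{1}{1503596}\right)} = - \frac{402560}{1116681} - \frac{1}{4822920 \left(- \frac{1316125}{1503596}\right)} = - \frac{402560}{1116681} - - \frac{375899}{1586891396250} = - \frac{402560}{1116681} + \frac{375899}{1586891396250} = - \frac{212939526905042927}{590683823751948750}$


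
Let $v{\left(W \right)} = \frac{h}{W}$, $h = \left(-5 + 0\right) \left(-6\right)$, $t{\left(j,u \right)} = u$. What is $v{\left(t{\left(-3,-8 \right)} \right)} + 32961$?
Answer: $\frac{131829}{4} \approx 32957.0$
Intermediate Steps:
$h = 30$ ($h = \left(-5\right) \left(-6\right) = 30$)
$v{\left(W \right)} = \frac{30}{W}$
$v{\left(t{\left(-3,-8 \right)} \right)} + 32961 = \frac{30}{-8} + 32961 = 30 \left(- \frac{1}{8}\right) + 32961 = - \frac{15}{4} + 32961 = \frac{131829}{4}$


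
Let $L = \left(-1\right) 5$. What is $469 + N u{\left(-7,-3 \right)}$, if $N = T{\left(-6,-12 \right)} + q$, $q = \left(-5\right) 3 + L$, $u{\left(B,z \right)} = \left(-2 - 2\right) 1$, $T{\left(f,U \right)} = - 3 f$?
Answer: $477$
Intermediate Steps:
$L = -5$
$u{\left(B,z \right)} = -4$ ($u{\left(B,z \right)} = \left(-4\right) 1 = -4$)
$q = -20$ ($q = \left(-5\right) 3 - 5 = -15 - 5 = -20$)
$N = -2$ ($N = \left(-3\right) \left(-6\right) - 20 = 18 - 20 = -2$)
$469 + N u{\left(-7,-3 \right)} = 469 - -8 = 469 + 8 = 477$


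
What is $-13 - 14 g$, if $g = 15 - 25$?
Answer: $127$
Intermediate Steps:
$g = -10$ ($g = 15 - 25 = -10$)
$-13 - 14 g = -13 - -140 = -13 + 140 = 127$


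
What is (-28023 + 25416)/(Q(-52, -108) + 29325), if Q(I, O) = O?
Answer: -869/9739 ≈ -0.089229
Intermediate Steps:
(-28023 + 25416)/(Q(-52, -108) + 29325) = (-28023 + 25416)/(-108 + 29325) = -2607/29217 = -2607*1/29217 = -869/9739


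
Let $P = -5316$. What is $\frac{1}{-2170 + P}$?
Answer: $- \frac{1}{7486} \approx -0.00013358$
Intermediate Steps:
$\frac{1}{-2170 + P} = \frac{1}{-2170 - 5316} = \frac{1}{-7486} = - \frac{1}{7486}$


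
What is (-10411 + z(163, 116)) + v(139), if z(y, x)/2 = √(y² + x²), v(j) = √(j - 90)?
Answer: -10404 + 10*√1601 ≈ -10004.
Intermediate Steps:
v(j) = √(-90 + j)
z(y, x) = 2*√(x² + y²) (z(y, x) = 2*√(y² + x²) = 2*√(x² + y²))
(-10411 + z(163, 116)) + v(139) = (-10411 + 2*√(116² + 163²)) + √(-90 + 139) = (-10411 + 2*√(13456 + 26569)) + √49 = (-10411 + 2*√40025) + 7 = (-10411 + 2*(5*√1601)) + 7 = (-10411 + 10*√1601) + 7 = -10404 + 10*√1601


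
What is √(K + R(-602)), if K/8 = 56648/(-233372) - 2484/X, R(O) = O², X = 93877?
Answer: 2*√2717855288128824124270829/5477065811 ≈ 602.00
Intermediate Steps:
K = -11795280688/5477065811 (K = 8*(56648/(-233372) - 2484/93877) = 8*(56648*(-1/233372) - 2484*1/93877) = 8*(-14162/58343 - 2484/93877) = 8*(-1474410086/5477065811) = -11795280688/5477065811 ≈ -2.1536)
√(K + R(-602)) = √(-11795280688/5477065811 + (-602)²) = √(-11795280688/5477065811 + 362404) = √(1984898762888956/5477065811) = 2*√2717855288128824124270829/5477065811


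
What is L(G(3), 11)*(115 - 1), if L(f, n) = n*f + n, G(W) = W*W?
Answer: 12540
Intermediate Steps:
G(W) = W**2
L(f, n) = n + f*n (L(f, n) = f*n + n = n + f*n)
L(G(3), 11)*(115 - 1) = (11*(1 + 3**2))*(115 - 1) = (11*(1 + 9))*114 = (11*10)*114 = 110*114 = 12540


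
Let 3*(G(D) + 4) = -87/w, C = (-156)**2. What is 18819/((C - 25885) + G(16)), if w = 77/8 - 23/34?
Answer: -7634241/631315 ≈ -12.093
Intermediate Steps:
C = 24336
w = 1217/136 (w = 77*(1/8) - 23*1/34 = 77/8 - 23/34 = 1217/136 ≈ 8.9485)
G(D) = -8812/1217 (G(D) = -4 + (-87/1217/136)/3 = -4 + (-87*136/1217)/3 = -4 + (1/3)*(-11832/1217) = -4 - 3944/1217 = -8812/1217)
18819/((C - 25885) + G(16)) = 18819/((24336 - 25885) - 8812/1217) = 18819/(-1549 - 8812/1217) = 18819/(-1893945/1217) = 18819*(-1217/1893945) = -7634241/631315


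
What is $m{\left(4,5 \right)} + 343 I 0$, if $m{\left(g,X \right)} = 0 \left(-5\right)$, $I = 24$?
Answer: $0$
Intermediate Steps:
$m{\left(g,X \right)} = 0$
$m{\left(4,5 \right)} + 343 I 0 = 0 + 343 \cdot 24 \cdot 0 = 0 + 343 \cdot 0 = 0 + 0 = 0$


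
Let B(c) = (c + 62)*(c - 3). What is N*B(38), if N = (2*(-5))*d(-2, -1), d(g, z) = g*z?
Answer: -70000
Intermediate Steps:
B(c) = (-3 + c)*(62 + c) (B(c) = (62 + c)*(-3 + c) = (-3 + c)*(62 + c))
N = -20 (N = (2*(-5))*(-2*(-1)) = -10*2 = -20)
N*B(38) = -20*(-186 + 38² + 59*38) = -20*(-186 + 1444 + 2242) = -20*3500 = -70000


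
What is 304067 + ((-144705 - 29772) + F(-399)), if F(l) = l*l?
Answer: 288791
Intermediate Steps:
F(l) = l²
304067 + ((-144705 - 29772) + F(-399)) = 304067 + ((-144705 - 29772) + (-399)²) = 304067 + (-174477 + 159201) = 304067 - 15276 = 288791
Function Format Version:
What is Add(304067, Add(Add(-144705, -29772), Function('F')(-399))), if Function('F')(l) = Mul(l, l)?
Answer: 288791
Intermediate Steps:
Function('F')(l) = Pow(l, 2)
Add(304067, Add(Add(-144705, -29772), Function('F')(-399))) = Add(304067, Add(Add(-144705, -29772), Pow(-399, 2))) = Add(304067, Add(-174477, 159201)) = Add(304067, -15276) = 288791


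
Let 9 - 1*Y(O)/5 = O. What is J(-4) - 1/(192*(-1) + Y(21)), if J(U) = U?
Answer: -1007/252 ≈ -3.9960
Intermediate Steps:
Y(O) = 45 - 5*O
J(-4) - 1/(192*(-1) + Y(21)) = -4 - 1/(192*(-1) + (45 - 5*21)) = -4 - 1/(-192 + (45 - 105)) = -4 - 1/(-192 - 60) = -4 - 1/(-252) = -4 - 1*(-1/252) = -4 + 1/252 = -1007/252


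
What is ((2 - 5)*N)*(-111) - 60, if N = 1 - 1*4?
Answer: -1059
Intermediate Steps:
N = -3 (N = 1 - 4 = -3)
((2 - 5)*N)*(-111) - 60 = ((2 - 5)*(-3))*(-111) - 60 = -3*(-3)*(-111) - 60 = 9*(-111) - 60 = -999 - 60 = -1059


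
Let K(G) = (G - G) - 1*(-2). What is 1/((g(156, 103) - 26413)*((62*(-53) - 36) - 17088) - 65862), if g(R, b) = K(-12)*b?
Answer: 1/534819008 ≈ 1.8698e-9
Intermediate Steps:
K(G) = 2 (K(G) = 0 + 2 = 2)
g(R, b) = 2*b
1/((g(156, 103) - 26413)*((62*(-53) - 36) - 17088) - 65862) = 1/((2*103 - 26413)*((62*(-53) - 36) - 17088) - 65862) = 1/((206 - 26413)*((-3286 - 36) - 17088) - 65862) = 1/(-26207*(-3322 - 17088) - 65862) = 1/(-26207*(-20410) - 65862) = 1/(534884870 - 65862) = 1/534819008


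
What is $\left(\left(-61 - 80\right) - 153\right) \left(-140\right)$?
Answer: $41160$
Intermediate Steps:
$\left(\left(-61 - 80\right) - 153\right) \left(-140\right) = \left(-141 - 153\right) \left(-140\right) = \left(-294\right) \left(-140\right) = 41160$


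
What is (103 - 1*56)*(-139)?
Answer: -6533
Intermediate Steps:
(103 - 1*56)*(-139) = (103 - 56)*(-139) = 47*(-139) = -6533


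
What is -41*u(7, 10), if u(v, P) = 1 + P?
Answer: -451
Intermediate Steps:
-41*u(7, 10) = -41*(1 + 10) = -41*11 = -451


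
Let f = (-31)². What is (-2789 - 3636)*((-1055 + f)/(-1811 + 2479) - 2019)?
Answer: 4332975025/334 ≈ 1.2973e+7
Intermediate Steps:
f = 961
(-2789 - 3636)*((-1055 + f)/(-1811 + 2479) - 2019) = (-2789 - 3636)*((-1055 + 961)/(-1811 + 2479) - 2019) = -6425*(-94/668 - 2019) = -6425*(-94*1/668 - 2019) = -6425*(-47/334 - 2019) = -6425*(-674393/334) = 4332975025/334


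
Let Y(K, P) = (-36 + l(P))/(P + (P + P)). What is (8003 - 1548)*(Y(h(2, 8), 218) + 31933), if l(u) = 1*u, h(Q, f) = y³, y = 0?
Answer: 67404284810/327 ≈ 2.0613e+8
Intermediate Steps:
h(Q, f) = 0 (h(Q, f) = 0³ = 0)
l(u) = u
Y(K, P) = (-36 + P)/(3*P) (Y(K, P) = (-36 + P)/(P + (P + P)) = (-36 + P)/(P + 2*P) = (-36 + P)/((3*P)) = (-36 + P)*(1/(3*P)) = (-36 + P)/(3*P))
(8003 - 1548)*(Y(h(2, 8), 218) + 31933) = (8003 - 1548)*((⅓)*(-36 + 218)/218 + 31933) = 6455*((⅓)*(1/218)*182 + 31933) = 6455*(91/327 + 31933) = 6455*(10442182/327) = 67404284810/327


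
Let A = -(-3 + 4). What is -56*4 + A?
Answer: -225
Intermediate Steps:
A = -1 (A = -1*1 = -1)
-56*4 + A = -56*4 - 1 = -14*16 - 1 = -224 - 1 = -225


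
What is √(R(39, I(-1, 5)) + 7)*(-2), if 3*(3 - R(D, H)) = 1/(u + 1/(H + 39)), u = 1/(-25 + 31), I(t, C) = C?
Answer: -2*√206/5 ≈ -5.7411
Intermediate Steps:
u = ⅙ (u = 1/6 = ⅙ ≈ 0.16667)
R(D, H) = 3 - 1/(3*(⅙ + 1/(39 + H))) (R(D, H) = 3 - 1/(3*(⅙ + 1/(H + 39))) = 3 - 1/(3*(⅙ + 1/(39 + H))))
√(R(39, I(-1, 5)) + 7)*(-2) = √((57 + 5)/(45 + 5) + 7)*(-2) = √(62/50 + 7)*(-2) = √((1/50)*62 + 7)*(-2) = √(31/25 + 7)*(-2) = √(206/25)*(-2) = (√206/5)*(-2) = -2*√206/5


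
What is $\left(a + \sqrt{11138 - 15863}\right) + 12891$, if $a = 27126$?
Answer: $40017 + 15 i \sqrt{21} \approx 40017.0 + 68.739 i$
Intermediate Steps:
$\left(a + \sqrt{11138 - 15863}\right) + 12891 = \left(27126 + \sqrt{11138 - 15863}\right) + 12891 = \left(27126 + \sqrt{-4725}\right) + 12891 = \left(27126 + 15 i \sqrt{21}\right) + 12891 = 40017 + 15 i \sqrt{21}$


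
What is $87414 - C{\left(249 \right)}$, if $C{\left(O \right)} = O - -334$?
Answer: $86831$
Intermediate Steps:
$C{\left(O \right)} = 334 + O$ ($C{\left(O \right)} = O + 334 = 334 + O$)
$87414 - C{\left(249 \right)} = 87414 - \left(334 + 249\right) = 87414 - 583 = 86831$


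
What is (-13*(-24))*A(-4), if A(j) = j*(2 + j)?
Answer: 2496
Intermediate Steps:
(-13*(-24))*A(-4) = (-13*(-24))*(-4*(2 - 4)) = 312*(-4*(-2)) = 312*8 = 2496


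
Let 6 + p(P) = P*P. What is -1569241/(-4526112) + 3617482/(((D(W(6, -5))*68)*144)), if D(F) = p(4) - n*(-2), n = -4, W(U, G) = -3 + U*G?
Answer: 85436774509/461663424 ≈ 185.06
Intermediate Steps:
W(U, G) = -3 + G*U
p(P) = -6 + P² (p(P) = -6 + P*P = -6 + P²)
D(F) = 2 (D(F) = (-6 + 4²) - (-4)*(-2) = (-6 + 16) - 1*8 = 10 - 8 = 2)
-1569241/(-4526112) + 3617482/(((D(W(6, -5))*68)*144)) = -1569241/(-4526112) + 3617482/(((2*68)*144)) = -1569241*(-1/4526112) + 3617482/((136*144)) = 1569241/4526112 + 3617482/19584 = 1569241/4526112 + 3617482*(1/19584) = 1569241/4526112 + 1808741/9792 = 85436774509/461663424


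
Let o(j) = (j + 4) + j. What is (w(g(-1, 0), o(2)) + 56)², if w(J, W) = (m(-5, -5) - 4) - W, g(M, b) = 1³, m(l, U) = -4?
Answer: 1600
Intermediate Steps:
o(j) = 4 + 2*j (o(j) = (4 + j) + j = 4 + 2*j)
g(M, b) = 1
w(J, W) = -8 - W (w(J, W) = (-4 - 4) - W = -8 - W)
(w(g(-1, 0), o(2)) + 56)² = ((-8 - (4 + 2*2)) + 56)² = ((-8 - (4 + 4)) + 56)² = ((-8 - 1*8) + 56)² = ((-8 - 8) + 56)² = (-16 + 56)² = 40² = 1600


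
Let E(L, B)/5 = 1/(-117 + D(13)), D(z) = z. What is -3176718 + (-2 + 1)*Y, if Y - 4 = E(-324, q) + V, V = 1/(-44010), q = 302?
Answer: -7269991721363/2288520 ≈ -3.1767e+6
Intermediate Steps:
E(L, B) = -5/104 (E(L, B) = 5/(-117 + 13) = 5/(-104) = 5*(-1/104) = -5/104)
V = -1/44010 ≈ -2.2722e-5
Y = 9044003/2288520 (Y = 4 + (-5/104 - 1/44010) = 4 - 110077/2288520 = 9044003/2288520 ≈ 3.9519)
-3176718 + (-2 + 1)*Y = -3176718 + (-2 + 1)*(9044003/2288520) = -3176718 - 1*9044003/2288520 = -3176718 - 9044003/2288520 = -7269991721363/2288520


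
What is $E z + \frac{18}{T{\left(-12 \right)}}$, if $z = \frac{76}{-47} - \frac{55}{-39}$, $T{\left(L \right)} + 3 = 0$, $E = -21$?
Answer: $- \frac{1013}{611} \approx -1.6579$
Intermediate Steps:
$T{\left(L \right)} = -3$ ($T{\left(L \right)} = -3 + 0 = -3$)
$z = - \frac{379}{1833}$ ($z = 76 \left(- \frac{1}{47}\right) - - \frac{55}{39} = - \frac{76}{47} + \frac{55}{39} = - \frac{379}{1833} \approx -0.20676$)
$E z + \frac{18}{T{\left(-12 \right)}} = \left(-21\right) \left(- \frac{379}{1833}\right) + \frac{18}{-3} = \frac{2653}{611} + 18 \left(- \frac{1}{3}\right) = \frac{2653}{611} - 6 = - \frac{1013}{611}$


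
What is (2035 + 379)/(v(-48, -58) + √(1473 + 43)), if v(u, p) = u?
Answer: -28968/197 - 1207*√379/197 ≈ -266.32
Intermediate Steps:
(2035 + 379)/(v(-48, -58) + √(1473 + 43)) = (2035 + 379)/(-48 + √(1473 + 43)) = 2414/(-48 + √1516) = 2414/(-48 + 2*√379)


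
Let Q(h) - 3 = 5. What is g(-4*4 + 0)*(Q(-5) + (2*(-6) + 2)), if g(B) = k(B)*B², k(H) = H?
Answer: 8192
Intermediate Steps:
Q(h) = 8 (Q(h) = 3 + 5 = 8)
g(B) = B³ (g(B) = B*B² = B³)
g(-4*4 + 0)*(Q(-5) + (2*(-6) + 2)) = (-4*4 + 0)³*(8 + (2*(-6) + 2)) = (-16 + 0)³*(8 + (-12 + 2)) = (-16)³*(8 - 10) = -4096*(-2) = 8192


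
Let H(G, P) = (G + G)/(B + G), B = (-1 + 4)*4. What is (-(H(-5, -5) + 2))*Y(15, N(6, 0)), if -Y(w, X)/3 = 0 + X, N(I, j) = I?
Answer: 72/7 ≈ 10.286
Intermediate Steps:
B = 12 (B = 3*4 = 12)
H(G, P) = 2*G/(12 + G) (H(G, P) = (G + G)/(12 + G) = (2*G)/(12 + G) = 2*G/(12 + G))
Y(w, X) = -3*X (Y(w, X) = -3*(0 + X) = -3*X)
(-(H(-5, -5) + 2))*Y(15, N(6, 0)) = (-(2*(-5)/(12 - 5) + 2))*(-3*6) = -(2*(-5)/7 + 2)*(-18) = -(2*(-5)*(⅐) + 2)*(-18) = -(-10/7 + 2)*(-18) = -1*4/7*(-18) = -4/7*(-18) = 72/7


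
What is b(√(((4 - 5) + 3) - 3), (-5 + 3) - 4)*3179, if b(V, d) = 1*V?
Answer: 3179*I ≈ 3179.0*I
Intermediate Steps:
b(V, d) = V
b(√(((4 - 5) + 3) - 3), (-5 + 3) - 4)*3179 = √(((4 - 5) + 3) - 3)*3179 = √((-1 + 3) - 3)*3179 = √(2 - 3)*3179 = √(-1)*3179 = I*3179 = 3179*I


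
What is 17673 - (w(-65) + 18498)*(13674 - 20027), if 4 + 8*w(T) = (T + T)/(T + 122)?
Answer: 26796949289/228 ≈ 1.1753e+8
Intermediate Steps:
w(T) = -½ + T/(4*(122 + T)) (w(T) = -½ + ((T + T)/(T + 122))/8 = -½ + ((2*T)/(122 + T))/8 = -½ + (2*T/(122 + T))/8 = -½ + T/(4*(122 + T)))
17673 - (w(-65) + 18498)*(13674 - 20027) = 17673 - ((-244 - 1*(-65))/(4*(122 - 65)) + 18498)*(13674 - 20027) = 17673 - ((¼)*(-244 + 65)/57 + 18498)*(-6353) = 17673 - ((¼)*(1/57)*(-179) + 18498)*(-6353) = 17673 - (-179/228 + 18498)*(-6353) = 17673 - 4217365*(-6353)/228 = 17673 - 1*(-26792919845/228) = 17673 + 26792919845/228 = 26796949289/228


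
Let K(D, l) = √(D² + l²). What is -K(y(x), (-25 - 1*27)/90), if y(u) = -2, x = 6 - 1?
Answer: -2*√2194/45 ≈ -2.0818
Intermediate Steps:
x = 5
-K(y(x), (-25 - 1*27)/90) = -√((-2)² + ((-25 - 1*27)/90)²) = -√(4 + ((-25 - 27)*(1/90))²) = -√(4 + (-52*1/90)²) = -√(4 + (-26/45)²) = -√(4 + 676/2025) = -√(8776/2025) = -2*√2194/45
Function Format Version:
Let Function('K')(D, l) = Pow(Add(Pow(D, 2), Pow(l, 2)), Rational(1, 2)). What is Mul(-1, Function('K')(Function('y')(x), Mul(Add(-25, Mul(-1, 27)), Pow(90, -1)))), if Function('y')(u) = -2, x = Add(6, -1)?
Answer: Mul(Rational(-2, 45), Pow(2194, Rational(1, 2))) ≈ -2.0818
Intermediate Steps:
x = 5
Mul(-1, Function('K')(Function('y')(x), Mul(Add(-25, Mul(-1, 27)), Pow(90, -1)))) = Mul(-1, Pow(Add(Pow(-2, 2), Pow(Mul(Add(-25, Mul(-1, 27)), Pow(90, -1)), 2)), Rational(1, 2))) = Mul(-1, Pow(Add(4, Pow(Mul(Add(-25, -27), Rational(1, 90)), 2)), Rational(1, 2))) = Mul(-1, Pow(Add(4, Pow(Mul(-52, Rational(1, 90)), 2)), Rational(1, 2))) = Mul(-1, Pow(Add(4, Pow(Rational(-26, 45), 2)), Rational(1, 2))) = Mul(-1, Pow(Add(4, Rational(676, 2025)), Rational(1, 2))) = Mul(-1, Pow(Rational(8776, 2025), Rational(1, 2))) = Mul(-1, Mul(Rational(2, 45), Pow(2194, Rational(1, 2)))) = Mul(Rational(-2, 45), Pow(2194, Rational(1, 2)))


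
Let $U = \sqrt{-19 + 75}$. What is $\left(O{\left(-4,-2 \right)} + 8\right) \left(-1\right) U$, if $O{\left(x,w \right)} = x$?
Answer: $- 8 \sqrt{14} \approx -29.933$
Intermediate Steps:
$U = 2 \sqrt{14}$ ($U = \sqrt{56} = 2 \sqrt{14} \approx 7.4833$)
$\left(O{\left(-4,-2 \right)} + 8\right) \left(-1\right) U = \left(-4 + 8\right) \left(-1\right) 2 \sqrt{14} = 4 \left(-1\right) 2 \sqrt{14} = - 4 \cdot 2 \sqrt{14} = - 8 \sqrt{14}$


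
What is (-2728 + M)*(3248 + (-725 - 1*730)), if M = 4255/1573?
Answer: -698762907/143 ≈ -4.8865e+6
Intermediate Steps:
M = 4255/1573 (M = 4255*(1/1573) = 4255/1573 ≈ 2.7050)
(-2728 + M)*(3248 + (-725 - 1*730)) = (-2728 + 4255/1573)*(3248 + (-725 - 1*730)) = -4286889*(3248 + (-725 - 730))/1573 = -4286889*(3248 - 1455)/1573 = -4286889/1573*1793 = -698762907/143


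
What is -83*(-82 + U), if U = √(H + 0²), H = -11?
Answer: 6806 - 83*I*√11 ≈ 6806.0 - 275.28*I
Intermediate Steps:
U = I*√11 (U = √(-11 + 0²) = √(-11 + 0) = √(-11) = I*√11 ≈ 3.3166*I)
-83*(-82 + U) = -83*(-82 + I*√11) = 6806 - 83*I*√11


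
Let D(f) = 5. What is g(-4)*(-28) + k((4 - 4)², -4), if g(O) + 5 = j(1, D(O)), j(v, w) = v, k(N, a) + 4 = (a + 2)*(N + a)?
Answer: 116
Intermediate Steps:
k(N, a) = -4 + (2 + a)*(N + a) (k(N, a) = -4 + (a + 2)*(N + a) = -4 + (2 + a)*(N + a))
g(O) = -4 (g(O) = -5 + 1 = -4)
g(-4)*(-28) + k((4 - 4)², -4) = -4*(-28) + (-4 + (-4)² + 2*(4 - 4)² + 2*(-4) + (4 - 4)²*(-4)) = 112 + (-4 + 16 + 2*0² - 8 + 0²*(-4)) = 112 + (-4 + 16 + 2*0 - 8 + 0*(-4)) = 112 + (-4 + 16 + 0 - 8 + 0) = 112 + 4 = 116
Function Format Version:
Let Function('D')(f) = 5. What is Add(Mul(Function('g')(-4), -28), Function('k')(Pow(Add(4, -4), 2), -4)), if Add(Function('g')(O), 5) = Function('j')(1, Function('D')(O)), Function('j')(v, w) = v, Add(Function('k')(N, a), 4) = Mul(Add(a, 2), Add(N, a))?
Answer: 116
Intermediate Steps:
Function('k')(N, a) = Add(-4, Mul(Add(2, a), Add(N, a))) (Function('k')(N, a) = Add(-4, Mul(Add(a, 2), Add(N, a))) = Add(-4, Mul(Add(2, a), Add(N, a))))
Function('g')(O) = -4 (Function('g')(O) = Add(-5, 1) = -4)
Add(Mul(Function('g')(-4), -28), Function('k')(Pow(Add(4, -4), 2), -4)) = Add(Mul(-4, -28), Add(-4, Pow(-4, 2), Mul(2, Pow(Add(4, -4), 2)), Mul(2, -4), Mul(Pow(Add(4, -4), 2), -4))) = Add(112, Add(-4, 16, Mul(2, Pow(0, 2)), -8, Mul(Pow(0, 2), -4))) = Add(112, Add(-4, 16, Mul(2, 0), -8, Mul(0, -4))) = Add(112, Add(-4, 16, 0, -8, 0)) = Add(112, 4) = 116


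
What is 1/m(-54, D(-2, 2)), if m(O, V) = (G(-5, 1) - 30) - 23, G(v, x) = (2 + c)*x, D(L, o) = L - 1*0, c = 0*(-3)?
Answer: -1/51 ≈ -0.019608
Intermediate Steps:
c = 0
D(L, o) = L (D(L, o) = L + 0 = L)
G(v, x) = 2*x (G(v, x) = (2 + 0)*x = 2*x)
m(O, V) = -51 (m(O, V) = (2*1 - 30) - 23 = (2 - 30) - 23 = -28 - 23 = -51)
1/m(-54, D(-2, 2)) = 1/(-51) = -1/51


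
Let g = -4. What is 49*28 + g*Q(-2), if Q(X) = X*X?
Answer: 1356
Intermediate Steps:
Q(X) = X²
49*28 + g*Q(-2) = 49*28 - 4*(-2)² = 1372 - 4*4 = 1372 - 16 = 1356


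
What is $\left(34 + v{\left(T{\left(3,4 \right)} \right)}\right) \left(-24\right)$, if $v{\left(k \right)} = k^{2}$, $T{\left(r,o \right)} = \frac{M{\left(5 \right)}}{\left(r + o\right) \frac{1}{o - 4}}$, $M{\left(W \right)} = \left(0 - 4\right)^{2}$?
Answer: $-816$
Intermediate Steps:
$M{\left(W \right)} = 16$ ($M{\left(W \right)} = \left(-4\right)^{2} = 16$)
$T{\left(r,o \right)} = \frac{16 \left(-4 + o\right)}{o + r}$ ($T{\left(r,o \right)} = \frac{16}{\left(r + o\right) \frac{1}{o - 4}} = \frac{16}{\left(o + r\right) \frac{1}{-4 + o}} = \frac{16}{\frac{1}{-4 + o} \left(o + r\right)} = 16 \frac{-4 + o}{o + r} = \frac{16 \left(-4 + o\right)}{o + r}$)
$\left(34 + v{\left(T{\left(3,4 \right)} \right)}\right) \left(-24\right) = \left(34 + \left(\frac{16 \left(-4 + 4\right)}{4 + 3}\right)^{2}\right) \left(-24\right) = \left(34 + \left(16 \cdot \frac{1}{7} \cdot 0\right)^{2}\right) \left(-24\right) = \left(34 + 0^{2}\right) \left(-24\right) = \left(34 + 0\right) \left(-24\right) = 34 \left(-24\right) = -816$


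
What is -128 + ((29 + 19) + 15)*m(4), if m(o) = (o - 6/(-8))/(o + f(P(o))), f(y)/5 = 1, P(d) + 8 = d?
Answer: -379/4 ≈ -94.750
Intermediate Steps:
P(d) = -8 + d
f(y) = 5 (f(y) = 5*1 = 5)
m(o) = (¾ + o)/(5 + o) (m(o) = (o - 6/(-8))/(o + 5) = (o - 6*(-⅛))/(5 + o) = (o + ¾)/(5 + o) = (¾ + o)/(5 + o))
-128 + ((29 + 19) + 15)*m(4) = -128 + ((29 + 19) + 15)*((¾ + 4)/(5 + 4)) = -128 + (48 + 15)*((19/4)/9) = -128 + 63*((⅑)*(19/4)) = -128 + 63*(19/36) = -128 + 133/4 = -379/4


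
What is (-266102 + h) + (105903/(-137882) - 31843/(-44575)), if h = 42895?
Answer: -1371850674160749/6146090150 ≈ -2.2321e+5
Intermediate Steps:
(-266102 + h) + (105903/(-137882) - 31843/(-44575)) = (-266102 + 42895) + (105903/(-137882) - 31843/(-44575)) = -223207 + (105903*(-1/137882) - 31843*(-1/44575)) = -223207 + (-105903/137882 + 31843/44575) = -223207 - 330049699/6146090150 = -1371850674160749/6146090150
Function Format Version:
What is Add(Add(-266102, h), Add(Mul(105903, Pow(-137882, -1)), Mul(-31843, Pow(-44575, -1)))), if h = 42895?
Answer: Rational(-1371850674160749, 6146090150) ≈ -2.2321e+5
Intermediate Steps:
Add(Add(-266102, h), Add(Mul(105903, Pow(-137882, -1)), Mul(-31843, Pow(-44575, -1)))) = Add(Add(-266102, 42895), Add(Mul(105903, Pow(-137882, -1)), Mul(-31843, Pow(-44575, -1)))) = Add(-223207, Add(Mul(105903, Rational(-1, 137882)), Mul(-31843, Rational(-1, 44575)))) = Add(-223207, Add(Rational(-105903, 137882), Rational(31843, 44575))) = Add(-223207, Rational(-330049699, 6146090150)) = Rational(-1371850674160749, 6146090150)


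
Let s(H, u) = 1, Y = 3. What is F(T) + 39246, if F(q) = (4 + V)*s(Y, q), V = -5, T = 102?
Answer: 39245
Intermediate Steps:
F(q) = -1 (F(q) = (4 - 5)*1 = -1*1 = -1)
F(T) + 39246 = -1 + 39246 = 39245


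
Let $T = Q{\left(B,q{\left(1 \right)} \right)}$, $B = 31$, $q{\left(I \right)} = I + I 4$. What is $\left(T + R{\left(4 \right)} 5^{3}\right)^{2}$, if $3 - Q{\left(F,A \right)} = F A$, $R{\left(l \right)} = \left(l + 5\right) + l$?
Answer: $2169729$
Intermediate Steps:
$q{\left(I \right)} = 5 I$ ($q{\left(I \right)} = I + 4 I = 5 I$)
$R{\left(l \right)} = 5 + 2 l$ ($R{\left(l \right)} = \left(5 + l\right) + l = 5 + 2 l$)
$Q{\left(F,A \right)} = 3 - A F$ ($Q{\left(F,A \right)} = 3 - F A = 3 - A F$)
$T = -152$ ($T = 3 - 5 \cdot 1 \cdot 31 = 3 - 5 \cdot 31 = 3 - 155 = -152$)
$\left(T + R{\left(4 \right)} 5^{3}\right)^{2} = \left(-152 + \left(5 + 2 \cdot 4\right) 5^{3}\right)^{2} = \left(-152 + \left(5 + 8\right) 125\right)^{2} = \left(-152 + 13 \cdot 125\right)^{2} = \left(-152 + 1625\right)^{2} = 1473^{2} = 2169729$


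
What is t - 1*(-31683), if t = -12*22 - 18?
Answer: 31401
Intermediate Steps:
t = -282 (t = -264 - 18 = -282)
t - 1*(-31683) = -282 - 1*(-31683) = -282 + 31683 = 31401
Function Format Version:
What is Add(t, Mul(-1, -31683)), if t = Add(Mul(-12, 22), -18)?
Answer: 31401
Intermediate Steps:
t = -282 (t = Add(-264, -18) = -282)
Add(t, Mul(-1, -31683)) = Add(-282, Mul(-1, -31683)) = Add(-282, 31683) = 31401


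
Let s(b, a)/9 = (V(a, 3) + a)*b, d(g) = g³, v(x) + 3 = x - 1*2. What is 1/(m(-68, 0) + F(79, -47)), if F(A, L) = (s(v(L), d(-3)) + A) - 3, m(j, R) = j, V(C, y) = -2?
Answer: 1/13580 ≈ 7.3638e-5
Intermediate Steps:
v(x) = -5 + x (v(x) = -3 + (x - 1*2) = -3 + (x - 2) = -3 + (-2 + x) = -5 + x)
s(b, a) = 9*b*(-2 + a) (s(b, a) = 9*((-2 + a)*b) = 9*(b*(-2 + a)) = 9*b*(-2 + a))
F(A, L) = 1302 + A - 261*L (F(A, L) = (9*(-5 + L)*(-2 + (-3)³) + A) - 3 = (9*(-5 + L)*(-2 - 27) + A) - 3 = (9*(-5 + L)*(-29) + A) - 3 = ((1305 - 261*L) + A) - 3 = (1305 + A - 261*L) - 3 = 1302 + A - 261*L)
1/(m(-68, 0) + F(79, -47)) = 1/(-68 + (1302 + 79 - 261*(-47))) = 1/(-68 + (1302 + 79 + 12267)) = 1/(-68 + 13648) = 1/13580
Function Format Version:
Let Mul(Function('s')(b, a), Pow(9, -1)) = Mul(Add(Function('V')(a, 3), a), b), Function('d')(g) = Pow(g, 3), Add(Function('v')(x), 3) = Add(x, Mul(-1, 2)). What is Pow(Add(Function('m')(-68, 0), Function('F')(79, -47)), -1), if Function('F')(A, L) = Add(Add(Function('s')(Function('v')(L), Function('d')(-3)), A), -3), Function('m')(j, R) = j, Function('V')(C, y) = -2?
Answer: Rational(1, 13580) ≈ 7.3638e-5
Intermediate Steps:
Function('v')(x) = Add(-5, x) (Function('v')(x) = Add(-3, Add(x, Mul(-1, 2))) = Add(-3, Add(x, -2)) = Add(-3, Add(-2, x)) = Add(-5, x))
Function('s')(b, a) = Mul(9, b, Add(-2, a)) (Function('s')(b, a) = Mul(9, Mul(Add(-2, a), b)) = Mul(9, Mul(b, Add(-2, a))) = Mul(9, b, Add(-2, a)))
Function('F')(A, L) = Add(1302, A, Mul(-261, L)) (Function('F')(A, L) = Add(Add(Mul(9, Add(-5, L), Add(-2, Pow(-3, 3))), A), -3) = Add(Add(Mul(9, Add(-5, L), Add(-2, -27)), A), -3) = Add(Add(Mul(9, Add(-5, L), -29), A), -3) = Add(Add(Add(1305, Mul(-261, L)), A), -3) = Add(Add(1305, A, Mul(-261, L)), -3) = Add(1302, A, Mul(-261, L)))
Pow(Add(Function('m')(-68, 0), Function('F')(79, -47)), -1) = Pow(Add(-68, Add(1302, 79, Mul(-261, -47))), -1) = Pow(Add(-68, Add(1302, 79, 12267)), -1) = Pow(Add(-68, 13648), -1) = Pow(13580, -1) = Rational(1, 13580)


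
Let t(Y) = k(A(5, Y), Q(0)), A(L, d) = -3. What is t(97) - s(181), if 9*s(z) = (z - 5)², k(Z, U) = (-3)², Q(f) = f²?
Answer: -30895/9 ≈ -3432.8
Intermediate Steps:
k(Z, U) = 9
t(Y) = 9
s(z) = (-5 + z)²/9 (s(z) = (z - 5)²/9 = (-5 + z)²/9)
t(97) - s(181) = 9 - (-5 + 181)²/9 = 9 - 176²/9 = 9 - 30976/9 = -30895/9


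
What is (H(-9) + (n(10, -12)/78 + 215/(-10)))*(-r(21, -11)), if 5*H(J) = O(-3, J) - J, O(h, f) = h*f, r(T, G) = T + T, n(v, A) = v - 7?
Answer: 38934/65 ≈ 598.98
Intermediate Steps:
n(v, A) = -7 + v
r(T, G) = 2*T
O(h, f) = f*h
H(J) = -4*J/5 (H(J) = (J*(-3) - J)/5 = (-3*J - J)/5 = (-4*J)/5 = -4*J/5)
(H(-9) + (n(10, -12)/78 + 215/(-10)))*(-r(21, -11)) = (-4/5*(-9) + ((-7 + 10)/78 + 215/(-10)))*(-2*21) = (36/5 + (3*(1/78) + 215*(-1/10)))*(-1*42) = (36/5 + (1/26 - 43/2))*(-42) = (36/5 - 279/13)*(-42) = -927/65*(-42) = 38934/65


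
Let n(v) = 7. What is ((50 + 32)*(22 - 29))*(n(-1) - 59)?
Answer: 29848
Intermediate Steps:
((50 + 32)*(22 - 29))*(n(-1) - 59) = ((50 + 32)*(22 - 29))*(7 - 59) = (82*(-7))*(-52) = -574*(-52) = 29848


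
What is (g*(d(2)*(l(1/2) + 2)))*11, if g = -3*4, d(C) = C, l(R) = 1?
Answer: -792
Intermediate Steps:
g = -12
(g*(d(2)*(l(1/2) + 2)))*11 = -24*(1 + 2)*11 = -24*3*11 = -12*6*11 = -72*11 = -792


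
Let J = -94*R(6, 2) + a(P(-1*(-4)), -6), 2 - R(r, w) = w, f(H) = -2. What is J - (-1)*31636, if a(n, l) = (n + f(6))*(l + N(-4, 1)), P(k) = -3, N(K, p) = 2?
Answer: 31656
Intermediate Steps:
R(r, w) = 2 - w
a(n, l) = (-2 + n)*(2 + l) (a(n, l) = (n - 2)*(l + 2) = (-2 + n)*(2 + l))
J = 20 (J = -94*(2 - 1*2) + (-4 - 2*(-6) + 2*(-3) - 6*(-3)) = -94*(2 - 2) + (-4 + 12 - 6 + 18) = -94*0 + 20 = 0 + 20 = 20)
J - (-1)*31636 = 20 - (-1)*31636 = 20 - 1*(-31636) = 20 + 31636 = 31656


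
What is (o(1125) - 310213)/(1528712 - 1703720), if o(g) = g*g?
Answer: -238853/43752 ≈ -5.4592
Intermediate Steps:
o(g) = g²
(o(1125) - 310213)/(1528712 - 1703720) = (1125² - 310213)/(1528712 - 1703720) = (1265625 - 310213)/(-175008) = 955412*(-1/175008) = -238853/43752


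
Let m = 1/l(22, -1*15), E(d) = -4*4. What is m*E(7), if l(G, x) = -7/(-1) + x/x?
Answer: -2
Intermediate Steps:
l(G, x) = 8 (l(G, x) = -7*(-1) + 1 = 7 + 1 = 8)
E(d) = -16
m = 1/8 ≈ 0.12500
m*E(7) = (1/8)*(-16) = -2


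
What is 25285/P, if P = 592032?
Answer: 25285/592032 ≈ 0.042709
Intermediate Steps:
25285/P = 25285/592032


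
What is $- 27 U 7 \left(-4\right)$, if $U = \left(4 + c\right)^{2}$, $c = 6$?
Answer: $75600$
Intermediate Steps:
$U = 100$ ($U = \left(4 + 6\right)^{2} = 10^{2} = 100$)
$- 27 U 7 \left(-4\right) = \left(-27\right) 100 \cdot 7 \left(-4\right) = \left(-2700\right) \left(-28\right) = 75600$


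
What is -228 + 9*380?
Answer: 3192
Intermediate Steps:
-228 + 9*380 = -228 + 3420 = 3192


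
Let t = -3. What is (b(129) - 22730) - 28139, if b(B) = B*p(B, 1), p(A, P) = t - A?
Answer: -67897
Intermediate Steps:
p(A, P) = -3 - A
b(B) = B*(-3 - B)
(b(129) - 22730) - 28139 = (-1*129*(3 + 129) - 22730) - 28139 = (-1*129*132 - 22730) - 28139 = (-17028 - 22730) - 28139 = -39758 - 28139 = -67897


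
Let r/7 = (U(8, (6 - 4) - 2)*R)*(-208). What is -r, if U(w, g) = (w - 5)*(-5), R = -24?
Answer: 524160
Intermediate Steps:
U(w, g) = 25 - 5*w (U(w, g) = (-5 + w)*(-5) = 25 - 5*w)
r = -524160 (r = 7*(((25 - 5*8)*(-24))*(-208)) = 7*(((25 - 40)*(-24))*(-208)) = 7*(-15*(-24)*(-208)) = 7*(360*(-208)) = 7*(-74880) = -524160)
-r = -1*(-524160) = 524160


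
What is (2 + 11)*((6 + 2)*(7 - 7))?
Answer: 0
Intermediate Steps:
(2 + 11)*((6 + 2)*(7 - 7)) = 13*(8*0) = 13*0 = 0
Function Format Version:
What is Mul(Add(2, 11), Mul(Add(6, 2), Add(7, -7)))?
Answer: 0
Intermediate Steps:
Mul(Add(2, 11), Mul(Add(6, 2), Add(7, -7))) = Mul(13, Mul(8, 0)) = Mul(13, 0) = 0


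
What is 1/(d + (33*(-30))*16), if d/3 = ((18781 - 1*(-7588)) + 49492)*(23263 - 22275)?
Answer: 1/224836164 ≈ 4.4477e-9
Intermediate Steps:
d = 224852004 (d = 3*(((18781 - 1*(-7588)) + 49492)*(23263 - 22275)) = 3*(((18781 + 7588) + 49492)*988) = 3*((26369 + 49492)*988) = 3*(75861*988) = 3*74950668 = 224852004)
1/(d + (33*(-30))*16) = 1/(224852004 + (33*(-30))*16) = 1/(224852004 - 990*16) = 1/(224852004 - 15840) = 1/224836164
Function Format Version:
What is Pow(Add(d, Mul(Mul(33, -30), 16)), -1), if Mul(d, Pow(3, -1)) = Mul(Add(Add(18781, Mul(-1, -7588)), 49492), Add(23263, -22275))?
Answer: Rational(1, 224836164) ≈ 4.4477e-9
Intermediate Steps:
d = 224852004 (d = Mul(3, Mul(Add(Add(18781, Mul(-1, -7588)), 49492), Add(23263, -22275))) = Mul(3, Mul(Add(Add(18781, 7588), 49492), 988)) = Mul(3, Mul(Add(26369, 49492), 988)) = Mul(3, Mul(75861, 988)) = Mul(3, 74950668) = 224852004)
Pow(Add(d, Mul(Mul(33, -30), 16)), -1) = Pow(Add(224852004, Mul(Mul(33, -30), 16)), -1) = Pow(Add(224852004, Mul(-990, 16)), -1) = Pow(Add(224852004, -15840), -1) = Pow(224836164, -1) = Rational(1, 224836164)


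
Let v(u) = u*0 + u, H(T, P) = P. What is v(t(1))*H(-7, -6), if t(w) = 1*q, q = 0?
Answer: 0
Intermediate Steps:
t(w) = 0 (t(w) = 1*0 = 0)
v(u) = u (v(u) = 0 + u = u)
v(t(1))*H(-7, -6) = 0*(-6) = 0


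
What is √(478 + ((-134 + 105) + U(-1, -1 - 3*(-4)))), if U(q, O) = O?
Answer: 2*√115 ≈ 21.448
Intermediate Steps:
√(478 + ((-134 + 105) + U(-1, -1 - 3*(-4)))) = √(478 + ((-134 + 105) + (-1 - 3*(-4)))) = √(478 + (-29 + (-1 + 12))) = √(478 + (-29 + 11)) = √(478 - 18) = √460 = 2*√115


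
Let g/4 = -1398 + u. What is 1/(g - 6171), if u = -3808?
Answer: -1/26995 ≈ -3.7044e-5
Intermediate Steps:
g = -20824 (g = 4*(-1398 - 3808) = 4*(-5206) = -20824)
1/(g - 6171) = 1/(-20824 - 6171) = 1/(-26995) = -1/26995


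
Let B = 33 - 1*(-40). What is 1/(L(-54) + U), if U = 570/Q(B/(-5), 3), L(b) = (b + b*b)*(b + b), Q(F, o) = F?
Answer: -73/22566858 ≈ -3.2348e-6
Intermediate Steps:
B = 73 (B = 33 + 40 = 73)
L(b) = 2*b*(b + b**2) (L(b) = (b + b**2)*(2*b) = 2*b*(b + b**2))
U = -2850/73 (U = 570/((73/(-5))) = 570/((73*(-1/5))) = 570/(-73/5) = 570*(-5/73) = -2850/73 ≈ -39.041)
1/(L(-54) + U) = 1/(2*(-54)**2*(1 - 54) - 2850/73) = 1/(2*2916*(-53) - 2850/73) = 1/(-309096 - 2850/73) = 1/(-22566858/73) = -73/22566858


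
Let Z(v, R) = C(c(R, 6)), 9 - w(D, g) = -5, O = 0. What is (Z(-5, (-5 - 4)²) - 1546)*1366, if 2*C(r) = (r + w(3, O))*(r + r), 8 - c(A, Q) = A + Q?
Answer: 4902574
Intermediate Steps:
w(D, g) = 14 (w(D, g) = 9 - 1*(-5) = 9 + 5 = 14)
c(A, Q) = 8 - A - Q (c(A, Q) = 8 - (A + Q) = 8 + (-A - Q) = 8 - A - Q)
C(r) = r*(14 + r) (C(r) = ((r + 14)*(r + r))/2 = ((14 + r)*(2*r))/2 = (2*r*(14 + r))/2 = r*(14 + r))
Z(v, R) = (2 - R)*(16 - R) (Z(v, R) = (8 - R - 1*6)*(14 + (8 - R - 1*6)) = (8 - R - 6)*(14 + (8 - R - 6)) = (2 - R)*(14 + (2 - R)) = (2 - R)*(16 - R))
(Z(-5, (-5 - 4)²) - 1546)*1366 = ((-16 + (-5 - 4)²)*(-2 + (-5 - 4)²) - 1546)*1366 = ((-16 + (-9)²)*(-2 + (-9)²) - 1546)*1366 = ((-16 + 81)*(-2 + 81) - 1546)*1366 = (65*79 - 1546)*1366 = (5135 - 1546)*1366 = 3589*1366 = 4902574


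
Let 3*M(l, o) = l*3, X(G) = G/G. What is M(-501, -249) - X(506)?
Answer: -502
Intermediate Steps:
X(G) = 1
M(l, o) = l (M(l, o) = (l*3)/3 = (3*l)/3 = l)
M(-501, -249) - X(506) = -501 - 1*1 = -501 - 1 = -502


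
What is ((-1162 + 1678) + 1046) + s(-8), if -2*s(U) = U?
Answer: 1566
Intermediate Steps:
s(U) = -U/2
((-1162 + 1678) + 1046) + s(-8) = ((-1162 + 1678) + 1046) - ½*(-8) = (516 + 1046) + 4 = 1562 + 4 = 1566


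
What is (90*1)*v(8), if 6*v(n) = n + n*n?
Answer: 1080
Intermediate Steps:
v(n) = n/6 + n**2/6 (v(n) = (n + n*n)/6 = (n + n**2)/6 = n/6 + n**2/6)
(90*1)*v(8) = (90*1)*((1/6)*8*(1 + 8)) = 90*((1/6)*8*9) = 90*12 = 1080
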